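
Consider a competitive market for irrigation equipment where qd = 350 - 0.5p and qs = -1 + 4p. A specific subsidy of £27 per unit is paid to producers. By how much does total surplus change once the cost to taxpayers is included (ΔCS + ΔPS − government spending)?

Pre-subsidy: 350 - 0.5p = -1 + 4p gives p* = 78, q* = 311.
With the subsidy, sellers receive ps = pb + 27 for each unit, where pb is the price buyers pay.
Supply in terms of pb becomes qs = -1 + 4(pb + 27) = 107 + 4pb. Setting this equal to demand: 350 - 0.5pb = 107 + 4pb, so pb = 54.
Sellers receive ps = 54 + 27 = 81; q' = 350 − 0.5·54 = 323.
ΔCS = ½(311 + 323)(78 − 54) = 7608; ΔPS = ½(311 + 323)(81 − 78) = 951.
Government spending = 27 × 323 = 8721.
Net change = 7608 + 951 − 8721 = -162. The loss equals the DWL triangle ½·27·12.

Net change in total surplus = -£162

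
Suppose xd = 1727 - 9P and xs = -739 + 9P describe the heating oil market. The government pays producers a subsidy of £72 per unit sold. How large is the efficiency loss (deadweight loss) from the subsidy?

Pre-subsidy: 1727 - 9P = -739 + 9P gives P* = 137, x* = 494.
With the subsidy, sellers receive Ps = Pb + 72 for each unit, where Pb is the price buyers pay.
Supply in terms of Pb becomes xs = -739 + 9(Pb + 72) = -91 + 9Pb. Setting this equal to demand: 1727 - 9Pb = -91 + 9Pb, so Pb = 101.
Sellers receive Ps = 101 + 72 = 173; x' = 1727 − 9·101 = 818.
The subsidy expands output by 818 − 494 = 324 past the efficient level; on those units the gap between marginal cost and willingness to pay runs from 0 up to 72.
DWL = ½ × 72 × 324 = 11664.

Deadweight loss = £11664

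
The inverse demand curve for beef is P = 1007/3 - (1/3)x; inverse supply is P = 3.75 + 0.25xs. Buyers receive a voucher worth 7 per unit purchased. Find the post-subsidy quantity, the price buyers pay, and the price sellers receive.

Pre-subsidy: 1007/3 - (1/3)x = 3.75 + 0.25x gives x* = 569 and P* = 146.
With the rebate, buyers effectively pay Pb = Ps − 7, where Ps is the price sellers receive.
On the curves, Pb = 1007/3 - (1/3)x and Ps = 3.75 + 0.25x; the wedge Ps − Pb = 7 gives 3.75 + 0.25x − (1007/3 - (1/3)x) = 7, so x' = 581.
Then Pb = 1007/3 − (1/3)·581 = 142 and Ps = 3.75 + 0.25·581 = 149.

x' = 581; buyers pay 142; sellers receive 149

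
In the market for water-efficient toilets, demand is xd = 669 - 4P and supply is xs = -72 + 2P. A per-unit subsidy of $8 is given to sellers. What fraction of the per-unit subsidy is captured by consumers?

Consumer share = 1/3

Pre-subsidy: 669 - 4P = -72 + 2P gives P* = 123.5, x* = 175.
With the subsidy, sellers receive Ps = Pb + 8 for each unit, where Pb is the price buyers pay.
Supply in terms of Pb becomes xs = -72 + 2(Pb + 8) = -56 + 2Pb. Setting this equal to demand: 669 - 4Pb = -56 + 2Pb, so Pb = 725/6.
Sellers receive Ps = 725/6 + 8 = 773/6; x' = 669 − 4·(725/6) = 557/3.
Buyers' price falls by P* − Pb = 123.5 − 725/6 = 8/3; sellers' price rises by Ps − P* = 773/6 − 123.5 = 16/3.
So consumers capture (8/3)/8 = 1/3 of each unit of subsidy.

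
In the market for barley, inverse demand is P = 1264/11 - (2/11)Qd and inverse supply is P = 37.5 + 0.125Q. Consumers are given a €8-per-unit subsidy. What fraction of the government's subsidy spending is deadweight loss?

Pre-subsidy: 1264/11 - (2/11)Q = 37.5 + 0.125Q gives Q* = 6812/27 and P* = 1864/27.
With the rebate, buyers effectively pay Pb = Ps − 8, where Ps is the price sellers receive.
On the curves, Pb = 1264/11 - (2/11)Q and Ps = 37.5 + 0.125Q; the wedge Ps − Pb = 8 gives 37.5 + 0.125Q − (1264/11 - (2/11)Q) = 8, so Q' = 7516/27.
Then Pb = 1264/11 − (2/11)·(7516/27) = 1736/27 and Ps = 37.5 + 0.125·(7516/27) = 1952/27.
ΔCS = ½(6812/27 + 7516/27)(1864/27 − 1736/27) = 101888/81; ΔPS = ½(6812/27 + 7516/27)(1952/27 − 1864/27) = 70048/81.
Government spending = 8 × 7516/27 = 60128/27.
DWL = ½ × 8 × (7516/27 − 6812/27) = 2816/27; fraction = (2816/27) / (60128/27) = 88/1879.

DWL / government spending = 88/1879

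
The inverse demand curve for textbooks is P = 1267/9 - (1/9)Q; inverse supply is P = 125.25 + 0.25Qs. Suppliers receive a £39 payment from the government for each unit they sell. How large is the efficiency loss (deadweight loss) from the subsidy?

Pre-subsidy: 1267/9 - (1/9)Q = 125.25 + 0.25Q gives Q* = 43 and P* = 136.
With the subsidy, sellers receive Ps = Pb + 39 for each unit, where Pb is the price buyers pay.
On the curves, Pb = 1267/9 - (1/9)Q and Ps = 125.25 + 0.25Q; the wedge Ps − Pb = 39 gives 125.25 + 0.25Q − (1267/9 - (1/9)Q) = 39, so Q' = 151.
Then Pb = 1267/9 − (1/9)·151 = 124 and Ps = 125.25 + 0.25·151 = 163.
The subsidy expands output by 151 − 43 = 108 past the efficient level; on those units the gap between marginal cost and willingness to pay runs from 0 up to 39.
DWL = ½ × 39 × 108 = 2106.

Deadweight loss = £2106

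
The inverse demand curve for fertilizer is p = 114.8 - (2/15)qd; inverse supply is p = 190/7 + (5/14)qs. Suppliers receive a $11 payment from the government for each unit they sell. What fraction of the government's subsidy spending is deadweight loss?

Pre-subsidy: 114.8 - (2/15)q = 190/7 + (5/14)q gives q* = 18408/103 and p* = 9370/103.
With the subsidy, sellers receive ps = pb + 11 for each unit, where pb is the price buyers pay.
On the curves, pb = 114.8 - (2/15)q and ps = 190/7 + (5/14)q; the wedge ps − pb = 11 gives 190/7 + (5/14)q − (114.8 - (2/15)q) = 11, so q' = 20718/103.
Then pb = 114.8 − (2/15)·(20718/103) = 9062/103 and ps = 190/7 + (5/14)·(20718/103) = 10195/103.
ΔCS = ½(18408/103 + 20718/103)(9370/103 − 9062/103) = 6025404/10609; ΔPS = ½(18408/103 + 20718/103)(10195/103 − 9370/103) = 16139475/10609.
Government spending = 11 × 20718/103 = 227898/103.
DWL = ½ × 11 × (20718/103 − 18408/103) = 12705/103; fraction = (12705/103) / (227898/103) = 385/6906.

DWL / government spending = 385/6906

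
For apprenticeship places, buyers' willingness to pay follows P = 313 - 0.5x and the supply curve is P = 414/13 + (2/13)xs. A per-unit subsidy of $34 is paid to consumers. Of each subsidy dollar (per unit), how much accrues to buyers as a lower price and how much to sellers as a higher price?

Pre-subsidy: 313 - 0.5x = 414/13 + (2/13)x gives x* = 430 and P* = 98.
With the rebate, buyers effectively pay Pb = Ps − 34, where Ps is the price sellers receive.
On the curves, Pb = 313 - 0.5x and Ps = 414/13 + (2/13)x; the wedge Ps − Pb = 34 gives 414/13 + (2/13)x − (313 - 0.5x) = 34, so x' = 482.
Then Pb = 313 − 0.5·482 = 72 and Ps = 414/13 + (2/13)·482 = 106.
Buyers' price falls by P* − Pb = 98 − 72 = 26; sellers' price rises by Ps − P* = 106 − 98 = 8.

Buyers gain $26 per unit; sellers gain $8 per unit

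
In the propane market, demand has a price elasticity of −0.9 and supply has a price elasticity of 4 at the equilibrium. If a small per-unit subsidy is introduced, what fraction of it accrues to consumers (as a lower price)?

For a small subsidy around the equilibrium, the benefit split depends on the relative slopes, which at a point are proportional to the elasticities.
Buyer share = εs/(εs + |εd|) = 4/(4 + 0.9) = 40/49; seller share = |εd|/(εs + |εd|) = 9/49.

Consumer share = 40/49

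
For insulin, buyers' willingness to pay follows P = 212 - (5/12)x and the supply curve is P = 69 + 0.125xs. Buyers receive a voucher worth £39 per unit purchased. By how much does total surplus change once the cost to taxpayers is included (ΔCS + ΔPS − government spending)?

Pre-subsidy: 212 - (5/12)x = 69 + 0.125x gives x* = 264 and P* = 102.
With the rebate, buyers effectively pay Pb = Ps − 39, where Ps is the price sellers receive.
On the curves, Pb = 212 - (5/12)x and Ps = 69 + 0.125x; the wedge Ps − Pb = 39 gives 69 + 0.125x − (212 - (5/12)x) = 39, so x' = 336.
Then Pb = 212 − (5/12)·336 = 72 and Ps = 69 + 0.125·336 = 111.
ΔCS = ½(264 + 336)(102 − 72) = 9000; ΔPS = ½(264 + 336)(111 − 102) = 2700.
Government spending = 39 × 336 = 13104.
Net change = 9000 + 2700 − 13104 = -1404. The loss equals the DWL triangle ½·39·72.

Net change in total surplus = -£1404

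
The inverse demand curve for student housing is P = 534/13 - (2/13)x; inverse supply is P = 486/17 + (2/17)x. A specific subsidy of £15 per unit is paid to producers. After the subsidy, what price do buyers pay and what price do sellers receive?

Pre-subsidy: 534/13 - (2/13)x = 486/17 + (2/17)x gives x* = 46 and P* = 34.
With the subsidy, sellers receive Ps = Pb + 15 for each unit, where Pb is the price buyers pay.
On the curves, Pb = 534/13 - (2/13)x and Ps = 486/17 + (2/17)x; the wedge Ps − Pb = 15 gives 486/17 + (2/17)x − (534/13 - (2/13)x) = 15, so x' = 101.25.
Then Pb = 534/13 − (2/13)·101.25 = 25.5 and Ps = 486/17 + (2/17)·101.25 = 40.5.

Buyers pay £25.5; sellers receive £40.5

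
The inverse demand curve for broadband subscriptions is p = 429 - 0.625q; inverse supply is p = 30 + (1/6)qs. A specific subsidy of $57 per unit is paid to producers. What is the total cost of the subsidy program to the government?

Pre-subsidy: 429 - 0.625q = 30 + (1/6)q gives q* = 504 and p* = 114.
With the subsidy, sellers receive ps = pb + 57 for each unit, where pb is the price buyers pay.
On the curves, pb = 429 - 0.625q and ps = 30 + (1/6)q; the wedge ps − pb = 57 gives 30 + (1/6)q − (429 - 0.625q) = 57, so q' = 576.
Then pb = 429 − 0.625·576 = 69 and ps = 30 + (1/6)·576 = 126.
Government outlay = subsidy × quantity = 57 × 576 = 32832.

Government cost = $32832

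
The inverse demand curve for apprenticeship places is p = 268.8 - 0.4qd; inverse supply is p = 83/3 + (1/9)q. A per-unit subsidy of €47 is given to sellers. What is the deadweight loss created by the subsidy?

Deadweight loss = 99405/46

Pre-subsidy: 268.8 - 0.4q = 83/3 + (1/9)q gives q* = 10851/23 and p* = 1842/23.
With the subsidy, sellers receive ps = pb + 47 for each unit, where pb is the price buyers pay.
On the curves, pb = 268.8 - 0.4q and ps = 83/3 + (1/9)q; the wedge ps − pb = 47 gives 83/3 + (1/9)q − (268.8 - 0.4q) = 47, so q' = 12966/23.
Then pb = 268.8 − 0.4·(12966/23) = 996/23 and ps = 83/3 + (1/9)·(12966/23) = 2077/23.
The subsidy expands output by 12966/23 − 10851/23 = 2115/23 past the efficient level; on those units the gap between marginal cost and willingness to pay runs from 0 up to 47.
DWL = ½ × 47 × 2115/23 = 99405/46.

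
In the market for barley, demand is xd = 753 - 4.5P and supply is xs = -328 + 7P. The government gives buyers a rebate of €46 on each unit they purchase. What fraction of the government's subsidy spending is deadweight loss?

DWL / government spending = 21/152

Pre-subsidy: 753 - 4.5P = -328 + 7P gives P* = 94, x* = 330.
With the rebate, buyers effectively pay Pb = Ps − 46, where Ps is the price sellers receive.
Demand in terms of Ps becomes xd = 753 − 4.5(Ps − 46) = 960 - 4.5Ps. Setting this equal to supply: 960 - 4.5Ps = -328 + 7Ps, so Ps = 112.
Buyers pay Pb = 112 − 46 = 66; x' = -328 + 7·112 = 456.
ΔCS = ½(330 + 456)(94 − 66) = 11004; ΔPS = ½(330 + 456)(112 − 94) = 7074.
Government spending = 46 × 456 = 20976.
DWL = ½ × 46 × (456 − 330) = 2898; fraction = 2898 / 20976 = 21/152.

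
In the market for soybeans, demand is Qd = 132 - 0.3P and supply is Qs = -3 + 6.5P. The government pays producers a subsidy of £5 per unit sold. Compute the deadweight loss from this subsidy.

Pre-subsidy: 132 - 0.3P = -3 + 6.5P gives P* = 675/34, Q* = 8571/68.
With the subsidy, sellers receive Ps = Pb + 5 for each unit, where Pb is the price buyers pay.
Supply in terms of Pb becomes Qs = -3 + 6.5(Pb + 5) = 29.5 + 6.5Pb. Setting this equal to demand: 132 - 0.3Pb = 29.5 + 6.5Pb, so Pb = 1025/68.
Sellers receive Ps = 1025/68 + 5 = 1365/68; Q' = 132 − 0.3·(1025/68) = 17337/136.
The subsidy expands output by 17337/136 − 8571/68 = 195/136 past the efficient level; on those units the gap between marginal cost and willingness to pay runs from 0 up to 5.
DWL = ½ × 5 × 195/136 = 975/272.

Deadweight loss = 975/272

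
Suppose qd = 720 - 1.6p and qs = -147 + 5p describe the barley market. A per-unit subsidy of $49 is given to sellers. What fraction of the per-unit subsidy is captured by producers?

Producer share = 8/33

Pre-subsidy: 720 - 1.6p = -147 + 5p gives p* = 1445/11, q* = 5608/11.
With the subsidy, sellers receive ps = pb + 49 for each unit, where pb is the price buyers pay.
Supply in terms of pb becomes qs = -147 + 5(pb + 49) = 98 + 5pb. Setting this equal to demand: 720 - 1.6pb = 98 + 5pb, so pb = 3110/33.
Sellers receive ps = 3110/33 + 49 = 4727/33; q' = 720 − 1.6·(3110/33) = 18784/33.
Buyers' price falls by p* − pb = 1445/11 − 3110/33 = 1225/33; sellers' price rises by ps − p* = 4727/33 − 1445/11 = 392/33.
So producers capture (392/33)/49 = 8/33 of each unit of subsidy.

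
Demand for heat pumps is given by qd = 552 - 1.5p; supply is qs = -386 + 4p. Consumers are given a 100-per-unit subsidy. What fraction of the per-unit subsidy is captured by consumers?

Pre-subsidy: 552 - 1.5p = -386 + 4p gives p* = 1876/11, q* = 3258/11.
With the rebate, buyers effectively pay pb = ps − 100, where ps is the price sellers receive.
Demand in terms of ps becomes qd = 552 − 1.5(ps − 100) = 702 - 1.5ps. Setting this equal to supply: 702 - 1.5ps = -386 + 4ps, so ps = 2176/11.
Buyers pay pb = 2176/11 − 100 = 1076/11; q' = -386 + 4·(2176/11) = 4458/11.
Buyers' price falls by p* − pb = 1876/11 − 1076/11 = 800/11; sellers' price rises by ps − p* = 2176/11 − 1876/11 = 300/11.
So consumers capture (800/11)/100 = 8/11 of each unit of subsidy.

Consumer share = 8/11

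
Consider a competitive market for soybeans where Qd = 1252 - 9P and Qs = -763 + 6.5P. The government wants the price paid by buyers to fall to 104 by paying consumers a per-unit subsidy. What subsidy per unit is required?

Required subsidy s = 62 per unit

At a buyer price of 104, quantity demanded is 1252 − 9·104 = 316.
Sellers supply 316 only when they receive Ps with -763 + 6.5·Ps = 316, i.e. Ps = 166.
s = Ps − Pb = 166 − 104 = 62.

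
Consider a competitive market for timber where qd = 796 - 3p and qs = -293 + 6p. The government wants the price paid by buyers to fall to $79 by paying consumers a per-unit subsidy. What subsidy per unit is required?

Required subsidy s = $63 per unit

At a buyer price of 79, quantity demanded is 796 − 3·79 = 559.
Sellers supply 559 only when they receive ps with -293 + 6·ps = 559, i.e. ps = 142.
s = ps − pb = 142 − 79 = 63.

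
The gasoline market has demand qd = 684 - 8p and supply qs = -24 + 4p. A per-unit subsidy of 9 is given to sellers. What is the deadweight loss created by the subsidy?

Deadweight loss = 108

Pre-subsidy: 684 - 8p = -24 + 4p gives p* = 59, q* = 212.
With the subsidy, sellers receive ps = pb + 9 for each unit, where pb is the price buyers pay.
Supply in terms of pb becomes qs = -24 + 4(pb + 9) = 12 + 4pb. Setting this equal to demand: 684 - 8pb = 12 + 4pb, so pb = 56.
Sellers receive ps = 56 + 9 = 65; q' = 684 − 8·56 = 236.
The subsidy expands output by 236 − 212 = 24 past the efficient level; on those units the gap between marginal cost and willingness to pay runs from 0 up to 9.
DWL = ½ × 9 × 24 = 108.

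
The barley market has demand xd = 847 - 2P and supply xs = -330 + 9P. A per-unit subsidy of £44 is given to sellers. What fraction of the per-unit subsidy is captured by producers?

Pre-subsidy: 847 - 2P = -330 + 9P gives P* = 107, x* = 633.
With the subsidy, sellers receive Ps = Pb + 44 for each unit, where Pb is the price buyers pay.
Supply in terms of Pb becomes xs = -330 + 9(Pb + 44) = 66 + 9Pb. Setting this equal to demand: 847 - 2Pb = 66 + 9Pb, so Pb = 71.
Sellers receive Ps = 71 + 44 = 115; x' = 847 − 2·71 = 705.
Buyers' price falls by P* − Pb = 107 − 71 = 36; sellers' price rises by Ps − P* = 115 − 107 = 8.
So producers capture 8/44 = 2/11 of each unit of subsidy.

Producer share = 2/11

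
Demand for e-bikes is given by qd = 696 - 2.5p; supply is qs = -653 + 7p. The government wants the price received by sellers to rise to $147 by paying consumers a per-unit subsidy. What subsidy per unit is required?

At a seller price of 147, quantity supplied is -653 + 7·147 = 376.
Buyers absorb 376 only when they pay pb with 696 − 2.5·pb = 376, i.e. pb = 128.
s = ps − pb = 147 − 128 = 19.

Required subsidy s = $19 per unit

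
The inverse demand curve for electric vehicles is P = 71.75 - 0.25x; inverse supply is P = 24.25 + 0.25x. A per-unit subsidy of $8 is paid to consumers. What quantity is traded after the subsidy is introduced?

Pre-subsidy: 71.75 - 0.25x = 24.25 + 0.25x gives x* = 95 and P* = 48.
With the rebate, buyers effectively pay Pb = Ps − 8, where Ps is the price sellers receive.
On the curves, Pb = 71.75 - 0.25x and Ps = 24.25 + 0.25x; the wedge Ps − Pb = 8 gives 24.25 + 0.25x − (71.75 - 0.25x) = 8, so x' = 111.
Then Pb = 71.75 − 0.25·111 = 44 and Ps = 24.25 + 0.25·111 = 52.

x' = 111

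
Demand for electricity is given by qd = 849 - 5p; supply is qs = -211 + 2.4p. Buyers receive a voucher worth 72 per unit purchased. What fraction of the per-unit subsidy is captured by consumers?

Pre-subsidy: 849 - 5p = -211 + 2.4p gives p* = 5300/37, q* = 4913/37.
With the rebate, buyers effectively pay pb = ps − 72, where ps is the price sellers receive.
Demand in terms of ps becomes qd = 849 − 5(ps − 72) = 1209 - 5ps. Setting this equal to supply: 1209 - 5ps = -211 + 2.4ps, so ps = 7100/37.
Buyers pay pb = 7100/37 − 72 = 4436/37; q' = -211 + 2.4·(7100/37) = 9233/37.
Buyers' price falls by p* − pb = 5300/37 − 4436/37 = 864/37; sellers' price rises by ps − p* = 7100/37 − 5300/37 = 1800/37.
So consumers capture (864/37)/72 = 12/37 of each unit of subsidy.

Consumer share = 12/37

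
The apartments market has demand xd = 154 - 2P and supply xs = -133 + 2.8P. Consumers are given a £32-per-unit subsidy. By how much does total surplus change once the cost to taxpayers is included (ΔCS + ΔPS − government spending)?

Net change in total surplus = -1792/3

Pre-subsidy: 154 - 2P = -133 + 2.8P gives P* = 1435/24, x* = 413/12.
With the rebate, buyers effectively pay Pb = Ps − 32, where Ps is the price sellers receive.
Demand in terms of Ps becomes xd = 154 − 2(Ps − 32) = 218 - 2Ps. Setting this equal to supply: 218 - 2Ps = -133 + 2.8Ps, so Ps = 73.125.
Buyers pay Pb = 73.125 − 32 = 41.125; x' = -133 + 2.8·73.125 = 71.75.
ΔCS = ½(413/12 + 71.75)(1435/24 − 41.125) = 8918/9; ΔPS = ½(413/12 + 71.75)(73.125 − 1435/24) = 6370/9.
Government spending = 32 × 71.75 = 2296.
Net change = 8918/9 + 6370/9 − 2296 = -1792/3. The loss equals the DWL triangle ½·32·112/3.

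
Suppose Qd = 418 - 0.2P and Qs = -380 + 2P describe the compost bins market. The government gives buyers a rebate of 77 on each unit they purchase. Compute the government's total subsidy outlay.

Pre-subsidy: 418 - 0.2P = -380 + 2P gives P* = 3990/11, Q* = 3800/11.
With the rebate, buyers effectively pay Pb = Ps − 77, where Ps is the price sellers receive.
Demand in terms of Ps becomes Qd = 418 − 0.2(Ps − 77) = 433.4 - 0.2Ps. Setting this equal to supply: 433.4 - 0.2Ps = -380 + 2Ps, so Ps = 4067/11.
Buyers pay Pb = 4067/11 − 77 = 3220/11; Q' = -380 + 2·(4067/11) = 3954/11.
Government outlay = subsidy × quantity = 77 × 3954/11 = 27678.

Government cost = 27678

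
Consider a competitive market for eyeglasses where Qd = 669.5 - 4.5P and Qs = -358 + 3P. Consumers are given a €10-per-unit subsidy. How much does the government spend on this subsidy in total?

Pre-subsidy: 669.5 - 4.5P = -358 + 3P gives P* = 137, Q* = 53.
With the rebate, buyers effectively pay Pb = Ps − 10, where Ps is the price sellers receive.
Demand in terms of Ps becomes Qd = 669.5 − 4.5(Ps − 10) = 714.5 - 4.5Ps. Setting this equal to supply: 714.5 - 4.5Ps = -358 + 3Ps, so Ps = 143.
Buyers pay Pb = 143 − 10 = 133; Q' = -358 + 3·143 = 71.
Government outlay = subsidy × quantity = 10 × 71 = 710.

Government cost = €710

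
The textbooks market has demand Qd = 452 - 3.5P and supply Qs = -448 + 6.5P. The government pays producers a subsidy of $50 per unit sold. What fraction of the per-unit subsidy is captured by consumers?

Consumer share = 0.65

Pre-subsidy: 452 - 3.5P = -448 + 6.5P gives P* = 90, Q* = 137.
With the subsidy, sellers receive Ps = Pb + 50 for each unit, where Pb is the price buyers pay.
Supply in terms of Pb becomes Qs = -448 + 6.5(Pb + 50) = -123 + 6.5Pb. Setting this equal to demand: 452 - 3.5Pb = -123 + 6.5Pb, so Pb = 57.5.
Sellers receive Ps = 57.5 + 50 = 107.5; Q' = 452 − 3.5·57.5 = 250.75.
Buyers' price falls by P* − Pb = 90 − 57.5 = 32.5; sellers' price rises by Ps − P* = 107.5 − 90 = 17.5.
So consumers capture 32.5/50 = 0.65 of each unit of subsidy.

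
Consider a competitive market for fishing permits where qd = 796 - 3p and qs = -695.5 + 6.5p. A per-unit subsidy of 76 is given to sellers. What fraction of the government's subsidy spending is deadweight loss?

Pre-subsidy: 796 - 3p = -695.5 + 6.5p gives p* = 157, q* = 325.
With the subsidy, sellers receive ps = pb + 76 for each unit, where pb is the price buyers pay.
Supply in terms of pb becomes qs = -695.5 + 6.5(pb + 76) = -201.5 + 6.5pb. Setting this equal to demand: 796 - 3pb = -201.5 + 6.5pb, so pb = 105.
Sellers receive ps = 105 + 76 = 181; q' = 796 − 3·105 = 481.
ΔCS = ½(325 + 481)(157 − 105) = 20956; ΔPS = ½(325 + 481)(181 − 157) = 9672.
Government spending = 76 × 481 = 36556.
DWL = ½ × 76 × (481 − 325) = 5928; fraction = 5928 / 36556 = 6/37.

DWL / government spending = 6/37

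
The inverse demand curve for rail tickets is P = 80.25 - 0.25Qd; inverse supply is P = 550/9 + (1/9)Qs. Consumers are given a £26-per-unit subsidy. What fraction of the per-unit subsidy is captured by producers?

Pre-subsidy: 80.25 - 0.25Q = 550/9 + (1/9)Q gives Q* = 53 and P* = 67.
With the rebate, buyers effectively pay Pb = Ps − 26, where Ps is the price sellers receive.
On the curves, Pb = 80.25 - 0.25Q and Ps = 550/9 + (1/9)Q; the wedge Ps − Pb = 26 gives 550/9 + (1/9)Q − (80.25 - 0.25Q) = 26, so Q' = 125.
Then Pb = 80.25 − 0.25·125 = 49 and Ps = 550/9 + (1/9)·125 = 75.
Buyers' price falls by P* − Pb = 67 − 49 = 18; sellers' price rises by Ps − P* = 75 − 67 = 8.
So producers capture 8/26 = 4/13 of each unit of subsidy.

Producer share = 4/13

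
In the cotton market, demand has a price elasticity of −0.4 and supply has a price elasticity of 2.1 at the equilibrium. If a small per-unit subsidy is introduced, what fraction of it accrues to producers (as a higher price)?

Producer share = 0.16

For a small subsidy around the equilibrium, the benefit split depends on the relative slopes, which at a point are proportional to the elasticities.
Buyer share = εs/(εs + |εd|) = 2.1/(2.1 + 0.4) = 0.84; seller share = |εd|/(εs + |εd|) = 0.16.
So producers capture 0.16 of the subsidy.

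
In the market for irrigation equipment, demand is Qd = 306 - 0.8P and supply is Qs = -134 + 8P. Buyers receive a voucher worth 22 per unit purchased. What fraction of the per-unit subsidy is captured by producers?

Producer share = 1/11

Pre-subsidy: 306 - 0.8P = -134 + 8P gives P* = 50, Q* = 266.
With the rebate, buyers effectively pay Pb = Ps − 22, where Ps is the price sellers receive.
Demand in terms of Ps becomes Qd = 306 − 0.8(Ps − 22) = 323.6 - 0.8Ps. Setting this equal to supply: 323.6 - 0.8Ps = -134 + 8Ps, so Ps = 52.
Buyers pay Pb = 52 − 22 = 30; Q' = -134 + 8·52 = 282.
Buyers' price falls by P* − Pb = 50 − 30 = 20; sellers' price rises by Ps − P* = 52 − 50 = 2.
So producers capture 2/22 = 1/11 of each unit of subsidy.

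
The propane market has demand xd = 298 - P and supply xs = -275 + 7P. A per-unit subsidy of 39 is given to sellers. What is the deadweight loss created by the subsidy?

Deadweight loss = 665.4375

Pre-subsidy: 298 - P = -275 + 7P gives P* = 71.625, x* = 226.375.
With the subsidy, sellers receive Ps = Pb + 39 for each unit, where Pb is the price buyers pay.
Supply in terms of Pb becomes xs = -275 + 7(Pb + 39) = -2 + 7Pb. Setting this equal to demand: 298 - Pb = -2 + 7Pb, so Pb = 37.5.
Sellers receive Ps = 37.5 + 39 = 76.5; x' = 298 − 1·37.5 = 260.5.
The subsidy expands output by 260.5 − 226.375 = 34.125 past the efficient level; on those units the gap between marginal cost and willingness to pay runs from 0 up to 39.
DWL = ½ × 39 × 34.125 = 665.4375.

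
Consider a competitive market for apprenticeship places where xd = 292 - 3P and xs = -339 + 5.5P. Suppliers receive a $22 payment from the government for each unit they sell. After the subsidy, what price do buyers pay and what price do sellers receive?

Buyers pay $60; sellers receive $82

Pre-subsidy: 292 - 3P = -339 + 5.5P gives P* = 1262/17, x* = 1178/17.
With the subsidy, sellers receive Ps = Pb + 22 for each unit, where Pb is the price buyers pay.
Supply in terms of Pb becomes xs = -339 + 5.5(Pb + 22) = -218 + 5.5Pb. Setting this equal to demand: 292 - 3Pb = -218 + 5.5Pb, so Pb = 60.
Sellers receive Ps = 60 + 22 = 82; x' = 292 − 3·60 = 112.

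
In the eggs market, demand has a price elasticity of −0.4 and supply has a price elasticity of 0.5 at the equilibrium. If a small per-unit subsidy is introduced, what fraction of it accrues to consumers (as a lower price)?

For a small subsidy around the equilibrium, the benefit split depends on the relative slopes, which at a point are proportional to the elasticities.
Buyer share = εs/(εs + |εd|) = 0.5/(0.5 + 0.4) = 5/9; seller share = |εd|/(εs + |εd|) = 4/9.

Consumer share = 5/9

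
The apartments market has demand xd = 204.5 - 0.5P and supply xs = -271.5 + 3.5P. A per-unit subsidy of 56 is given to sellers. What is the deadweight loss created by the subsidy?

Pre-subsidy: 204.5 - 0.5P = -271.5 + 3.5P gives P* = 119, x* = 145.
With the subsidy, sellers receive Ps = Pb + 56 for each unit, where Pb is the price buyers pay.
Supply in terms of Pb becomes xs = -271.5 + 3.5(Pb + 56) = -75.5 + 3.5Pb. Setting this equal to demand: 204.5 - 0.5Pb = -75.5 + 3.5Pb, so Pb = 70.
Sellers receive Ps = 70 + 56 = 126; x' = 204.5 − 0.5·70 = 169.5.
The subsidy expands output by 169.5 − 145 = 24.5 past the efficient level; on those units the gap between marginal cost and willingness to pay runs from 0 up to 56.
DWL = ½ × 56 × 24.5 = 686.

Deadweight loss = 686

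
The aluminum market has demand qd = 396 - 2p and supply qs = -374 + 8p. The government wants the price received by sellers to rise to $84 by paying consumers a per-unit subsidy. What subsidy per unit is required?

At a seller price of 84, quantity supplied is -374 + 8·84 = 298.
Buyers absorb 298 only when they pay pb with 396 − 2·pb = 298, i.e. pb = 49.
s = ps − pb = 84 − 49 = 35.

Required subsidy s = $35 per unit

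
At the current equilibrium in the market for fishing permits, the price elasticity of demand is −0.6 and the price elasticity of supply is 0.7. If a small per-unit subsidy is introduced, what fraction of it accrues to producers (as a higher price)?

For a small subsidy around the equilibrium, the benefit split depends on the relative slopes, which at a point are proportional to the elasticities.
Buyer share = εs/(εs + |εd|) = 0.7/(0.7 + 0.6) = 7/13; seller share = |εd|/(εs + |εd|) = 6/13.
So producers capture 6/13 of the subsidy.

Producer share = 6/13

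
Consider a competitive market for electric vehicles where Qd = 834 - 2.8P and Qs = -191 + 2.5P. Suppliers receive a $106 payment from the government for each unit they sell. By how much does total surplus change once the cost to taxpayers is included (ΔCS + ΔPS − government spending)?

Net change in total surplus = -$7420

Pre-subsidy: 834 - 2.8P = -191 + 2.5P gives P* = 10250/53, Q* = 15502/53.
With the subsidy, sellers receive Ps = Pb + 106 for each unit, where Pb is the price buyers pay.
Supply in terms of Pb becomes Qs = -191 + 2.5(Pb + 106) = 74 + 2.5Pb. Setting this equal to demand: 834 - 2.8Pb = 74 + 2.5Pb, so Pb = 7600/53.
Sellers receive Ps = 7600/53 + 106 = 13218/53; Q' = 834 − 2.8·(7600/53) = 22922/53.
ΔCS = ½(15502/53 + 22922/53)(10250/53 − 7600/53) = 960600/53; ΔPS = ½(15502/53 + 22922/53)(13218/53 − 10250/53) = 1075872/53.
Government spending = 106 × 22922/53 = 45844.
Net change = 960600/53 + 1075872/53 − 45844 = -7420. The loss equals the DWL triangle ½·106·140.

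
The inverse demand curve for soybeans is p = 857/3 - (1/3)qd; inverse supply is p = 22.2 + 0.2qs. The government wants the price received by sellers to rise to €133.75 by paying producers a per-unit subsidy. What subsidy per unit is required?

At a seller price of 133.75, quantity supplied is -111 + 5·133.75 = 557.75.
Buyers absorb 557.75 only when they pay pb = 857/3 − (1/3)·557.75 = 99.75.
s = ps − pb = 133.75 − 99.75 = 34.

Required subsidy s = €34 per unit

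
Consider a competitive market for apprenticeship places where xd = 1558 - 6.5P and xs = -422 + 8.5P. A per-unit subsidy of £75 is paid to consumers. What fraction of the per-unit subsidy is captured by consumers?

Pre-subsidy: 1558 - 6.5P = -422 + 8.5P gives P* = 132, x* = 700.
With the rebate, buyers effectively pay Pb = Ps − 75, where Ps is the price sellers receive.
Demand in terms of Ps becomes xd = 1558 − 6.5(Ps − 75) = 2045.5 - 6.5Ps. Setting this equal to supply: 2045.5 - 6.5Ps = -422 + 8.5Ps, so Ps = 164.5.
Buyers pay Pb = 164.5 − 75 = 89.5; x' = -422 + 8.5·164.5 = 976.25.
Buyers' price falls by P* − Pb = 132 − 89.5 = 42.5; sellers' price rises by Ps − P* = 164.5 − 132 = 32.5.
So consumers capture 42.5/75 = 17/30 of each unit of subsidy.

Consumer share = 17/30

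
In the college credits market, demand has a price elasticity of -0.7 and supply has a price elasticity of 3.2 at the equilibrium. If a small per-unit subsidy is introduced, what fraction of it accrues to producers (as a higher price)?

For a small subsidy around the equilibrium, the benefit split depends on the relative slopes, which at a point are proportional to the elasticities.
Buyer share = εs/(εs + |εd|) = 3.2/(3.2 + 0.7) = 32/39; seller share = |εd|/(εs + |εd|) = 7/39.
So producers capture 7/39 of the subsidy.

Producer share = 7/39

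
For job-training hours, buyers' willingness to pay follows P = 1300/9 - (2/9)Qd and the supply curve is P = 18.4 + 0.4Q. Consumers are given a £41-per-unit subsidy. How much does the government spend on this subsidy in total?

Government cost = 308197/28

Pre-subsidy: 1300/9 - (2/9)Q = 18.4 + 0.4Q gives Q* = 1418/7 and P* = 696/7.
With the rebate, buyers effectively pay Pb = Ps − 41, where Ps is the price sellers receive.
On the curves, Pb = 1300/9 - (2/9)Q and Ps = 18.4 + 0.4Q; the wedge Ps − Pb = 41 gives 18.4 + 0.4Q − (1300/9 - (2/9)Q) = 41, so Q' = 7517/28.
Then Pb = 1300/9 − (2/9)·(7517/28) = 1187/14 and Ps = 18.4 + 0.4·(7517/28) = 1761/14.
Government outlay = subsidy × quantity = 41 × 7517/28 = 308197/28.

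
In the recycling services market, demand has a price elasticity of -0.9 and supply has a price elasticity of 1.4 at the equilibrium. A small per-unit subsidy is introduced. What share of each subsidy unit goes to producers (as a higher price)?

Producer share = 9/23

For a small subsidy around the equilibrium, the benefit split depends on the relative slopes, which at a point are proportional to the elasticities.
Buyer share = εs/(εs + |εd|) = 1.4/(1.4 + 0.9) = 14/23; seller share = |εd|/(εs + |εd|) = 9/23.
So producers capture 9/23 of the subsidy.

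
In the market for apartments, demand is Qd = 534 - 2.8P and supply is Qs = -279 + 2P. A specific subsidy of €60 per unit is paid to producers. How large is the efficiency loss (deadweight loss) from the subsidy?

Pre-subsidy: 534 - 2.8P = -279 + 2P gives P* = 169.375, Q* = 59.75.
With the subsidy, sellers receive Ps = Pb + 60 for each unit, where Pb is the price buyers pay.
Supply in terms of Pb becomes Qs = -279 + 2(Pb + 60) = -159 + 2Pb. Setting this equal to demand: 534 - 2.8Pb = -159 + 2Pb, so Pb = 144.375.
Sellers receive Ps = 144.375 + 60 = 204.375; Q' = 534 − 2.8·144.375 = 129.75.
The subsidy expands output by 129.75 − 59.75 = 70 past the efficient level; on those units the gap between marginal cost and willingness to pay runs from 0 up to 60.
DWL = ½ × 60 × 70 = 2100.

Deadweight loss = €2100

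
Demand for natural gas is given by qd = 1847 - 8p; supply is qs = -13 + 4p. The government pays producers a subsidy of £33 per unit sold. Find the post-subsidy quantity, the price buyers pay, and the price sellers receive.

Pre-subsidy: 1847 - 8p = -13 + 4p gives p* = 155, q* = 607.
With the subsidy, sellers receive ps = pb + 33 for each unit, where pb is the price buyers pay.
Supply in terms of pb becomes qs = -13 + 4(pb + 33) = 119 + 4pb. Setting this equal to demand: 1847 - 8pb = 119 + 4pb, so pb = 144.
Sellers receive ps = 144 + 33 = 177; q' = 1847 − 8·144 = 695.

q' = 695; buyers pay £144; sellers receive £177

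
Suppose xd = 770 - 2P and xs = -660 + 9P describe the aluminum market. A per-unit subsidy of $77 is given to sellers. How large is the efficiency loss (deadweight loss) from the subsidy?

Pre-subsidy: 770 - 2P = -660 + 9P gives P* = 130, x* = 510.
With the subsidy, sellers receive Ps = Pb + 77 for each unit, where Pb is the price buyers pay.
Supply in terms of Pb becomes xs = -660 + 9(Pb + 77) = 33 + 9Pb. Setting this equal to demand: 770 - 2Pb = 33 + 9Pb, so Pb = 67.
Sellers receive Ps = 67 + 77 = 144; x' = 770 − 2·67 = 636.
The subsidy expands output by 636 − 510 = 126 past the efficient level; on those units the gap between marginal cost and willingness to pay runs from 0 up to 77.
DWL = ½ × 77 × 126 = 4851.

Deadweight loss = $4851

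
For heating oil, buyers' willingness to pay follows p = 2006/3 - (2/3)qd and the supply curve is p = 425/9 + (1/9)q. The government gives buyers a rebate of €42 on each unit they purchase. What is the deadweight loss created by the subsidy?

Pre-subsidy: 2006/3 - (2/3)q = 425/9 + (1/9)q gives q* = 799 and p* = 136.
With the rebate, buyers effectively pay pb = ps − 42, where ps is the price sellers receive.
On the curves, pb = 2006/3 - (2/3)q and ps = 425/9 + (1/9)q; the wedge ps − pb = 42 gives 425/9 + (1/9)q − (2006/3 - (2/3)q) = 42, so q' = 853.
Then pb = 2006/3 − (2/3)·853 = 100 and ps = 425/9 + (1/9)·853 = 142.
The subsidy expands output by 853 − 799 = 54 past the efficient level; on those units the gap between marginal cost and willingness to pay runs from 0 up to 42.
DWL = ½ × 42 × 54 = 1134.

Deadweight loss = €1134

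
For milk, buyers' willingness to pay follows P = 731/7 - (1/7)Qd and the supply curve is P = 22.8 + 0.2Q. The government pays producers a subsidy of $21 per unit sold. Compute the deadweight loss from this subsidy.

Pre-subsidy: 731/7 - (1/7)Q = 22.8 + 0.2Q gives Q* = 2857/12 and P* = 845/12.
With the subsidy, sellers receive Ps = Pb + 21 for each unit, where Pb is the price buyers pay.
On the curves, Pb = 731/7 - (1/7)Q and Ps = 22.8 + 0.2Q; the wedge Ps − Pb = 21 gives 22.8 + 0.2Q − (731/7 - (1/7)Q) = 21, so Q' = 898/3.
Then Pb = 731/7 − (1/7)·(898/3) = 185/3 and Ps = 22.8 + 0.2·(898/3) = 248/3.
The subsidy expands output by 898/3 − 2857/12 = 61.25 past the efficient level; on those units the gap between marginal cost and willingness to pay runs from 0 up to 21.
DWL = ½ × 21 × 61.25 = 643.125.

Deadweight loss = $643.125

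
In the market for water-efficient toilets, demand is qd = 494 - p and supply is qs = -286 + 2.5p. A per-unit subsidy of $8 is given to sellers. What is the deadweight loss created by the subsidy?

Pre-subsidy: 494 - p = -286 + 2.5p gives p* = 1560/7, q* = 1898/7.
With the subsidy, sellers receive ps = pb + 8 for each unit, where pb is the price buyers pay.
Supply in terms of pb becomes qs = -286 + 2.5(pb + 8) = -266 + 2.5pb. Setting this equal to demand: 494 - pb = -266 + 2.5pb, so pb = 1520/7.
Sellers receive ps = 1520/7 + 8 = 1576/7; q' = 494 − 1·(1520/7) = 1938/7.
The subsidy expands output by 1938/7 − 1898/7 = 40/7 past the efficient level; on those units the gap between marginal cost and willingness to pay runs from 0 up to 8.
DWL = ½ × 8 × 40/7 = 160/7.

Deadweight loss = 160/7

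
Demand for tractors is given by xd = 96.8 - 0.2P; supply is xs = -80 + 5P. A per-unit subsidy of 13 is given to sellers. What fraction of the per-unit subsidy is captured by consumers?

Pre-subsidy: 96.8 - 0.2P = -80 + 5P gives P* = 34, x* = 90.
With the subsidy, sellers receive Ps = Pb + 13 for each unit, where Pb is the price buyers pay.
Supply in terms of Pb becomes xs = -80 + 5(Pb + 13) = -15 + 5Pb. Setting this equal to demand: 96.8 - 0.2Pb = -15 + 5Pb, so Pb = 21.5.
Sellers receive Ps = 21.5 + 13 = 34.5; x' = 96.8 − 0.2·21.5 = 92.5.
Buyers' price falls by P* − Pb = 34 − 21.5 = 12.5; sellers' price rises by Ps − P* = 34.5 − 34 = 0.5.
So consumers capture 12.5/13 = 25/26 of each unit of subsidy.

Consumer share = 25/26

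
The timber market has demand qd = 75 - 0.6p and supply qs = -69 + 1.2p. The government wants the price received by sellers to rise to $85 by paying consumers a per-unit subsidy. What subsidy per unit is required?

Required subsidy s = $15 per unit

At a seller price of 85, quantity supplied is -69 + 1.2·85 = 33.
Buyers absorb 33 only when they pay pb with 75 − 0.6·pb = 33, i.e. pb = 70.
s = ps − pb = 85 − 70 = 15.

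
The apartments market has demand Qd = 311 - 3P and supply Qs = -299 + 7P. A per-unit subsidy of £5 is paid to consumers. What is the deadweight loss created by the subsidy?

Deadweight loss = £26.25

Pre-subsidy: 311 - 3P = -299 + 7P gives P* = 61, Q* = 128.
With the rebate, buyers effectively pay Pb = Ps − 5, where Ps is the price sellers receive.
Demand in terms of Ps becomes Qd = 311 − 3(Ps − 5) = 326 - 3Ps. Setting this equal to supply: 326 - 3Ps = -299 + 7Ps, so Ps = 62.5.
Buyers pay Pb = 62.5 − 5 = 57.5; Q' = -299 + 7·62.5 = 138.5.
The subsidy expands output by 138.5 − 128 = 10.5 past the efficient level; on those units the gap between marginal cost and willingness to pay runs from 0 up to 5.
DWL = ½ × 5 × 10.5 = 26.25.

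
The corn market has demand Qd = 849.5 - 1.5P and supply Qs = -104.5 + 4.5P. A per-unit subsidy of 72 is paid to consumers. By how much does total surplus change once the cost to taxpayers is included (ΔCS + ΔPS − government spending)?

Pre-subsidy: 849.5 - 1.5P = -104.5 + 4.5P gives P* = 159, Q* = 611.
With the rebate, buyers effectively pay Pb = Ps − 72, where Ps is the price sellers receive.
Demand in terms of Ps becomes Qd = 849.5 − 1.5(Ps − 72) = 957.5 - 1.5Ps. Setting this equal to supply: 957.5 - 1.5Ps = -104.5 + 4.5Ps, so Ps = 177.
Buyers pay Pb = 177 − 72 = 105; Q' = -104.5 + 4.5·177 = 692.
ΔCS = ½(611 + 692)(159 − 105) = 35181; ΔPS = ½(611 + 692)(177 − 159) = 11727.
Government spending = 72 × 692 = 49824.
Net change = 35181 + 11727 − 49824 = -2916. The loss equals the DWL triangle ½·72·81.

Net change in total surplus = -2916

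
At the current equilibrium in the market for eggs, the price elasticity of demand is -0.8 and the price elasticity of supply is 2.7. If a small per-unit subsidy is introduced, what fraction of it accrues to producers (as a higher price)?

Producer share = 8/35

For a small subsidy around the equilibrium, the benefit split depends on the relative slopes, which at a point are proportional to the elasticities.
Buyer share = εs/(εs + |εd|) = 2.7/(2.7 + 0.8) = 27/35; seller share = |εd|/(εs + |εd|) = 8/35.
So producers capture 8/35 of the subsidy.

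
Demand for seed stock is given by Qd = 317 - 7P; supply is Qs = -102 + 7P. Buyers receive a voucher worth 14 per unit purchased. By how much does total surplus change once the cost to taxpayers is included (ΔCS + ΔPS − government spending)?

Net change in total surplus = -343

Pre-subsidy: 317 - 7P = -102 + 7P gives P* = 419/14, Q* = 107.5.
With the rebate, buyers effectively pay Pb = Ps − 14, where Ps is the price sellers receive.
Demand in terms of Ps becomes Qd = 317 − 7(Ps − 14) = 415 - 7Ps. Setting this equal to supply: 415 - 7Ps = -102 + 7Ps, so Ps = 517/14.
Buyers pay Pb = 517/14 − 14 = 321/14; Q' = -102 + 7·(517/14) = 156.5.
ΔCS = ½(107.5 + 156.5)(419/14 − 321/14) = 924; ΔPS = ½(107.5 + 156.5)(517/14 − 419/14) = 924.
Government spending = 14 × 156.5 = 2191.
Net change = 924 + 924 − 2191 = -343. The loss equals the DWL triangle ½·14·49.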